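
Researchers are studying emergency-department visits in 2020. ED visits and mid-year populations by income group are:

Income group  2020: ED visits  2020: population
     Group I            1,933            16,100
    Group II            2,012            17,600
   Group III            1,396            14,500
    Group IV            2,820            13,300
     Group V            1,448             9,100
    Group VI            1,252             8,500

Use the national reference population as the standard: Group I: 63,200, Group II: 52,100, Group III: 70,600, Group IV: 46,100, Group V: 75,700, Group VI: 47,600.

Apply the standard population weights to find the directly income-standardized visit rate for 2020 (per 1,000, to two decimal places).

138.40

Income-specific rates per 1,000 for 2020: 120.062, 114.318, 96.276, 212.030, 159.121, 147.294.
Standard total = 355,300; weights = 0.1779, 0.1466, 0.1987, 0.1297, 0.2131, 0.1340.
Standardized rate: 0.1779×120.062 + 0.1466×114.318 + 0.1987×96.276 + 0.1297×212.030 + 0.2131×159.121 + 0.1340×147.294 = 138.3963 per 1,000.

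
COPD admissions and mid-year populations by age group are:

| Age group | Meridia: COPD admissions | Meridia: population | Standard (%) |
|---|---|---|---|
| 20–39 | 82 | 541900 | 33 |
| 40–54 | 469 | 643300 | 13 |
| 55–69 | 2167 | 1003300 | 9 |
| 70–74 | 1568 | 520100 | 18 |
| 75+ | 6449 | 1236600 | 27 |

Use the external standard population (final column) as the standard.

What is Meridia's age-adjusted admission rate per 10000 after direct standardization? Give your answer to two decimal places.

Age-specific rates per 10000 for Meridia: 1.51, 7.29, 21.60, 30.15, 52.15.
Standard weights: 0.33, 0.13, 0.09, 0.18, 0.27.
Standardized rate: 0.3300×1.51 + 0.1300×7.29 + 0.0900×21.60 + 0.1800×30.15 + 0.2700×52.15 = 22.8984 per 10000.

22.90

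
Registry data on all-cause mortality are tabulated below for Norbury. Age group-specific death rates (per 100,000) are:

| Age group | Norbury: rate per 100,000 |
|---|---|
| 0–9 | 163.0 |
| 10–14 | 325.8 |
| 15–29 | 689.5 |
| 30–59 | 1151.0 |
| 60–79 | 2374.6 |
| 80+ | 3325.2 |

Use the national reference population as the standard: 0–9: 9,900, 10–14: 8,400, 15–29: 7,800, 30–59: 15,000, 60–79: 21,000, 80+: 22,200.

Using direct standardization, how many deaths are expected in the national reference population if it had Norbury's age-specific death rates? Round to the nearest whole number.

1507

Expected deaths = Σ (standard pop × age-specific rate ÷ 100,000)
= 9,900×163.0/100,000 + 8,400×325.8/100,000 + 7,800×689.5/100,000 + 15,000×1151.0/100,000 + 21,000×2374.6/100,000 + 22,200×3325.2/100,000
= 16.14 + 27.37 + 53.78 + 172.65 + 498.67 + 738.19 = 1506.80.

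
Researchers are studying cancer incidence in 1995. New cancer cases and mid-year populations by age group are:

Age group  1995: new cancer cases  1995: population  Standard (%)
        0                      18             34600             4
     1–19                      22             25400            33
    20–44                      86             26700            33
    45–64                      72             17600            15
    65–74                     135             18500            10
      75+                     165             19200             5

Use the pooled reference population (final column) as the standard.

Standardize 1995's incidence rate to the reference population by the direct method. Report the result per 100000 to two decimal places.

Age-specific rates per 100000 for 1995: 52.02, 86.61, 322.10, 409.09, 729.73, 859.38.
Standard weights: 0.04, 0.33, 0.33, 0.15, 0.10, 0.05.
Standardized rate: 0.0400×52.02 + 0.3300×86.61 + 0.3300×322.10 + 0.1500×409.09 + 0.1000×729.73 + 0.0500×859.38 = 314.2611 per 100000.

314.26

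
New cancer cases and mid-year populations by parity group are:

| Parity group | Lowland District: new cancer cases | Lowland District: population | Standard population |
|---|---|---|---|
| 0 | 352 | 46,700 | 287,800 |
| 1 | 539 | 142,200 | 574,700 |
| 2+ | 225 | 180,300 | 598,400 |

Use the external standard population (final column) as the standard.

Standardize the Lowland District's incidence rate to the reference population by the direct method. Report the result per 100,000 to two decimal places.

Parity-specific rates per 100,000 for the Lowland District: 753.75, 379.04, 124.79.
Standard total = 1,460,900; weights = 0.1970, 0.3934, 0.4096.
Standardized rate: 0.1970×753.75 + 0.3934×379.04 + 0.4096×124.79 = 348.7168 per 100,000.

348.72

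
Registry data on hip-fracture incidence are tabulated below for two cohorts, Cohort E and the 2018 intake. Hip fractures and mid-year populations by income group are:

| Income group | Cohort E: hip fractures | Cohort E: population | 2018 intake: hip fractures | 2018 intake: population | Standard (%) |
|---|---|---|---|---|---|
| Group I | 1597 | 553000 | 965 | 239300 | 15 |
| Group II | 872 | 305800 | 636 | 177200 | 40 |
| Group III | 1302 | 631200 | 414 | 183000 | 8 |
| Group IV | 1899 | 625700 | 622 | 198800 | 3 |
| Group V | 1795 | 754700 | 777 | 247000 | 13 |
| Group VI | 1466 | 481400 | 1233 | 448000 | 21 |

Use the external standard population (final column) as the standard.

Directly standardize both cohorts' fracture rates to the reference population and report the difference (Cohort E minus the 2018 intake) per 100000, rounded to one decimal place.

Income-specific rates per 100000 for Cohort E: 288.79, 285.15, 206.27, 303.50, 237.84, 304.53.
For the 2018 intake: 403.26, 358.92, 226.23, 312.88, 314.57, 275.22.
Standard weights: 0.15, 0.40, 0.08, 0.03, 0.13, 0.21.
Cohort E: 0.1500×288.79 + 0.4000×285.15 + 0.0800×206.27 + 0.0300×303.50 + 0.1300×237.84 + 0.2100×304.53 = 277.8572 per 100000.
The 2018 intake: 0.1500×403.26 + 0.4000×358.92 + 0.0800×226.23 + 0.0300×312.88 + 0.1300×314.57 + 0.2100×275.22 = 330.2318 per 100000.
Difference = 277.8572 − 330.2318 = -52.3746.

-52.4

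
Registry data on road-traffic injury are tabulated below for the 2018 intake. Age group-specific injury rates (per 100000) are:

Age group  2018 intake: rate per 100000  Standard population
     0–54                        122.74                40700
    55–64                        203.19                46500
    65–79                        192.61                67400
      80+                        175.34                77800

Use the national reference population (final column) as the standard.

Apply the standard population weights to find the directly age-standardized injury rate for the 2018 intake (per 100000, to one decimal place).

Standard total = 232400; weights = 0.1751, 0.2001, 0.2900, 0.3348.
Standardized rate: 0.1751×122.74 + 0.2001×203.19 + 0.2900×192.61 + 0.3348×175.34 = 176.7092 per 100000.

176.7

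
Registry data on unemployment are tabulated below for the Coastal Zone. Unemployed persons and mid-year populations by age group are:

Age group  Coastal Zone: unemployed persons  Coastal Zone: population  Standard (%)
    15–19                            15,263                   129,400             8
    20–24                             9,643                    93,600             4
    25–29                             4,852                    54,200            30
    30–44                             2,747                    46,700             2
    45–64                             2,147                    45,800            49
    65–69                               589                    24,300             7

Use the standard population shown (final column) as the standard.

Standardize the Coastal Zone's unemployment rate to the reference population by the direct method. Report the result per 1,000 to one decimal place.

66.3

Age-specific rates per 1,000 for the Coastal Zone: 117.952, 103.024, 89.520, 58.822, 46.878, 24.239.
Standard weights: 0.08, 0.04, 0.30, 0.02, 0.49, 0.07.
Standardized rate: 0.0800×117.952 + 0.0400×103.024 + 0.3000×89.520 + 0.0200×58.822 + 0.4900×46.878 + 0.0700×24.239 = 66.2564 per 1,000.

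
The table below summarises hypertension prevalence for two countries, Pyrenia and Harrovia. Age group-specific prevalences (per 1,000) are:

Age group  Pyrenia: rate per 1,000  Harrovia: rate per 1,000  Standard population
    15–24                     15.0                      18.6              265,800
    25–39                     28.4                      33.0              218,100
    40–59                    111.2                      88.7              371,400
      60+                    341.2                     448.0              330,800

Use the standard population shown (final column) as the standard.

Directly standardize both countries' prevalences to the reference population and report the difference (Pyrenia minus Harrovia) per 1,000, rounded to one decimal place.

Standard total = 1,186,100; weights = 0.2241, 0.1839, 0.3131, 0.2789.
Pyrenia: 0.2241×15.0 + 0.1839×28.4 + 0.3131×111.2 + 0.2789×341.2 = 138.5631 per 1,000.
Harrovia: 0.2241×18.6 + 0.1839×33.0 + 0.3131×88.7 + 0.2789×448.0 = 162.9565 per 1,000.
Difference = 138.5631 − 162.9565 = -24.3935.

-24.4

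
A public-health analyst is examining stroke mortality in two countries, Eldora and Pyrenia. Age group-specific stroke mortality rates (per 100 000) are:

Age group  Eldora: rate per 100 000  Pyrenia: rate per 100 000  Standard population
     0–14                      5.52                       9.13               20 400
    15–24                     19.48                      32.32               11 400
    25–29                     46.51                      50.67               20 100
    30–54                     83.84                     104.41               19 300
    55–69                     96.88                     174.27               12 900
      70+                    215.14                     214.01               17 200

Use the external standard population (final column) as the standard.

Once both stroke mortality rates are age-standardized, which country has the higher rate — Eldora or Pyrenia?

Pyrenia

Standard total = 101 300; weights = 0.2014, 0.1125, 0.1984, 0.1905, 0.1273, 0.1698.
Eldora: 0.2014×5.52 + 0.1125×19.48 + 0.1984×46.51 + 0.1905×83.84 + 0.1273×96.88 + 0.1698×215.14 = 77.3722 per 100 000.
Pyrenia: 0.2014×9.13 + 0.1125×32.32 + 0.1984×50.67 + 0.1905×104.41 + 0.1273×174.27 + 0.1698×214.01 = 93.9520 per 100 000.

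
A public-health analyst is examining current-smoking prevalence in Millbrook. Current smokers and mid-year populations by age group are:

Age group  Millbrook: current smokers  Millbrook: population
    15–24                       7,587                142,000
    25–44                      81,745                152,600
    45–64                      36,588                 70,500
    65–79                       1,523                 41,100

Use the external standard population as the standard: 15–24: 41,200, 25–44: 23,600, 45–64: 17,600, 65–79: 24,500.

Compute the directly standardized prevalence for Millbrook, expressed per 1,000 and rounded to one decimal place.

Age-specific rates per 1,000 for Millbrook: 53.430, 535.682, 518.979, 37.056.
Standard total = 106,900; weights = 0.3854, 0.2208, 0.1646, 0.2292.
Standardized rate: 0.3854×53.430 + 0.2208×535.682 + 0.1646×518.979 + 0.2292×37.056 = 232.7903 per 1,000.

232.8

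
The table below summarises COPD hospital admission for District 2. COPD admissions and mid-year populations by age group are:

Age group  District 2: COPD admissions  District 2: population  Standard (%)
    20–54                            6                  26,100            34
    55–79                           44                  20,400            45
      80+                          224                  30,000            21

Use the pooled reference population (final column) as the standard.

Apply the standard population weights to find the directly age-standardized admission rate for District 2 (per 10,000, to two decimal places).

26.17

Age-specific rates per 10,000 for District 2: 2.30, 21.57, 74.67.
Standard weights: 0.34, 0.45, 0.21.
Standardized rate: 0.3400×2.30 + 0.4500×21.57 + 0.2100×74.67 = 26.1675 per 10,000.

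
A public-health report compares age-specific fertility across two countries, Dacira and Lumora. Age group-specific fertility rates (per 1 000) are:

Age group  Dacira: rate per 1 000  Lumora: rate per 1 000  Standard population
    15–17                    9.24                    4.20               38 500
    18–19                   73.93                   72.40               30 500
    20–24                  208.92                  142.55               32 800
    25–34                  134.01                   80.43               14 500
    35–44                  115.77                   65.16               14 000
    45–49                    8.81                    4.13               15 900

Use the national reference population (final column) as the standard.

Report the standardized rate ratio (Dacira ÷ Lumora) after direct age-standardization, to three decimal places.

Standard total = 146 200; weights = 0.2633, 0.2086, 0.2244, 0.0992, 0.0958, 0.1088.
Dacira: 0.2633×9.24 + 0.2086×73.93 + 0.2244×208.92 + 0.0992×134.01 + 0.0958×115.77 + 0.1088×8.81 = 90.0628 per 1 000.
Lumora: 0.2633×4.20 + 0.2086×72.40 + 0.2244×142.55 + 0.0992×80.43 + 0.0958×65.16 + 0.1088×4.13 = 62.8569 per 1 000.
Ratio = 90.0628 ÷ 62.8569 = 1.43282.

1.433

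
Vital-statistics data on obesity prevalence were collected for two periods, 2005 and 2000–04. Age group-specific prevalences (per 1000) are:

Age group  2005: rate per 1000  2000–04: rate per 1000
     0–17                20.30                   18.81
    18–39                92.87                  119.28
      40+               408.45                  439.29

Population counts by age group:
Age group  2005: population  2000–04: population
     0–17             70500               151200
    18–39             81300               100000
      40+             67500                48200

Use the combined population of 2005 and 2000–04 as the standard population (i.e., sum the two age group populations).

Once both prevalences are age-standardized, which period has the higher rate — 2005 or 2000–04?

2000–04

Combined standard total = 518700; weights = 0.4274, 0.3495, 0.2231.
2005: 0.4274×20.30 + 0.3495×92.87 + 0.2231×408.45 = 132.2450 per 1000.
2000–04: 0.4274×18.81 + 0.3495×119.28 + 0.2231×439.29 = 147.7183 per 1000.
The crude rates (166.68 vs 120.06) would put 2005 higher, but that reflects its age composition; once standardized to a common age structure, 2000–04 has the higher underlying rate.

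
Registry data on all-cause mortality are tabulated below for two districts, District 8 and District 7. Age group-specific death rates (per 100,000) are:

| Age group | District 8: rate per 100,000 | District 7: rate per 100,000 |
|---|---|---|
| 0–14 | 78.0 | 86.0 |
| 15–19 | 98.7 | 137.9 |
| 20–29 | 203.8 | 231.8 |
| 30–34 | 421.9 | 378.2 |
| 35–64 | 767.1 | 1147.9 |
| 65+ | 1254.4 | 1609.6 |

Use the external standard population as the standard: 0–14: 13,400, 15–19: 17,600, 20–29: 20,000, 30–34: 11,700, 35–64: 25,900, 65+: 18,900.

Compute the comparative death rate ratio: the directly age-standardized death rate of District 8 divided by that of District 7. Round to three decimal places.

Standard total = 107,500; weights = 0.1247, 0.1637, 0.1860, 0.1088, 0.2409, 0.1758.
District 8: 0.1247×78.0 + 0.1637×98.7 + 0.1860×203.8 + 0.1088×421.9 + 0.2409×767.1 + 0.1758×1254.4 = 515.0753 per 100,000.
District 7: 0.1247×86.0 + 0.1637×137.9 + 0.1860×231.8 + 0.1088×378.2 + 0.2409×1147.9 + 0.1758×1609.6 = 677.1389 per 100,000.
Ratio = 515.0753 ÷ 677.1389 = 0.76066.

0.761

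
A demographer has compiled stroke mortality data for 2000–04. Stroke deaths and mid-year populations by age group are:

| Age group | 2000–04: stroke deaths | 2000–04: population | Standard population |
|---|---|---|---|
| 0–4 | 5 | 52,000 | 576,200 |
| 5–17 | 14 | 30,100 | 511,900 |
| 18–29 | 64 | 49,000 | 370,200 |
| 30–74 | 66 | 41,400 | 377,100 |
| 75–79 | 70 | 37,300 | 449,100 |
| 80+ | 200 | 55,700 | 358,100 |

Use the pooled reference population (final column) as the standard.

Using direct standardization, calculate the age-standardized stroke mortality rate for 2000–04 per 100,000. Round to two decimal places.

132.70

Age-specific rates per 100,000 for 2000–04: 9.62, 46.51, 130.61, 159.42, 187.67, 359.07.
Standard total = 2,642,600; weights = 0.2180, 0.1937, 0.1401, 0.1427, 0.1699, 0.1355.
Standardized rate: 0.2180×9.62 + 0.1937×46.51 + 0.1401×130.61 + 0.1427×159.42 + 0.1699×187.67 + 0.1355×359.07 = 132.7037 per 100,000.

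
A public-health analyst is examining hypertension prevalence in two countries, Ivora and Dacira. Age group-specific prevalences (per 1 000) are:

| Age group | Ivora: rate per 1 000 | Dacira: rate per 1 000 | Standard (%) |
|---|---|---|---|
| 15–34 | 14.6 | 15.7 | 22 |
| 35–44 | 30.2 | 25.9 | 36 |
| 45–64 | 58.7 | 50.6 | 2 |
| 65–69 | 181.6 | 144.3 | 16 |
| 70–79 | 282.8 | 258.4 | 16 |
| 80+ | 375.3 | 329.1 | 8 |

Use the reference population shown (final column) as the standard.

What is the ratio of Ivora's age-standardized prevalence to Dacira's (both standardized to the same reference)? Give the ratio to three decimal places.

Standard weights: 0.22, 0.36, 0.02, 0.16, 0.16, 0.08.
Ivora: 0.2200×14.6 + 0.3600×30.2 + 0.0200×58.7 + 0.1600×181.6 + 0.1600×282.8 + 0.0800×375.3 = 119.5860 per 1 000.
Dacira: 0.2200×15.7 + 0.3600×25.9 + 0.0200×50.6 + 0.1600×144.3 + 0.1600×258.4 + 0.0800×329.1 = 104.5500 per 1 000.
Ratio = 119.5860 ÷ 104.5500 = 1.14382.

1.144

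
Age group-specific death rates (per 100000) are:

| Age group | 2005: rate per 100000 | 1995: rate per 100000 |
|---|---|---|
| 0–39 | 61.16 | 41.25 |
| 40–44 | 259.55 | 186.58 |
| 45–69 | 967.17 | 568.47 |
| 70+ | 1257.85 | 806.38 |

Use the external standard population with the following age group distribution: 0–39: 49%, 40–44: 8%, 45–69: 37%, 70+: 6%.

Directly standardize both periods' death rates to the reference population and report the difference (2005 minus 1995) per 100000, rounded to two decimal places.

190.20

Standard weights: 0.49, 0.08, 0.37, 0.06.
2005: 0.4900×61.16 + 0.0800×259.55 + 0.3700×967.17 + 0.0600×1257.85 = 484.0563 per 100000.
1995: 0.4900×41.25 + 0.0800×186.58 + 0.3700×568.47 + 0.0600×806.38 = 293.8556 per 100000.
Difference = 484.0563 − 293.8556 = 190.2007.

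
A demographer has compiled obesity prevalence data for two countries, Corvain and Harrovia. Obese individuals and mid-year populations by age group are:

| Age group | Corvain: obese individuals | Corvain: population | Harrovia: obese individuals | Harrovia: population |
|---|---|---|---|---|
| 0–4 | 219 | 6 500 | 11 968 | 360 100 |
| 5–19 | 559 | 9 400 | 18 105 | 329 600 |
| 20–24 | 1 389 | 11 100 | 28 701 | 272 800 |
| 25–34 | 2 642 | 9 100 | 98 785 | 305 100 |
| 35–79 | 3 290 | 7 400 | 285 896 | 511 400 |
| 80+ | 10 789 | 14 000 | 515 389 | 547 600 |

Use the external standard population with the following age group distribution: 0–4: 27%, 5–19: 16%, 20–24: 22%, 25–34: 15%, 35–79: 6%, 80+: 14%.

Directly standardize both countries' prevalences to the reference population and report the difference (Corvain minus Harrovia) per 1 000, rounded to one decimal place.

-30.5

Age-specific rates per 1 000 for Corvain: 33.692, 59.468, 125.135, 290.330, 444.595, 770.643.
For Harrovia: 33.235, 54.930, 105.209, 323.779, 559.046, 941.178.
Standard weights: 0.27, 0.16, 0.22, 0.15, 0.06, 0.14.
Corvain: 0.2700×33.692 + 0.1600×59.468 + 0.2200×125.135 + 0.1500×290.330 + 0.0600×444.595 + 0.1400×770.643 = 224.2567 per 1 000.
Harrovia: 0.2700×33.235 + 0.1600×54.930 + 0.2200×105.209 + 0.1500×323.779 + 0.0600×559.046 + 0.1400×941.178 = 254.7828 per 1 000.
Difference = 224.2567 − 254.7828 = -30.5261.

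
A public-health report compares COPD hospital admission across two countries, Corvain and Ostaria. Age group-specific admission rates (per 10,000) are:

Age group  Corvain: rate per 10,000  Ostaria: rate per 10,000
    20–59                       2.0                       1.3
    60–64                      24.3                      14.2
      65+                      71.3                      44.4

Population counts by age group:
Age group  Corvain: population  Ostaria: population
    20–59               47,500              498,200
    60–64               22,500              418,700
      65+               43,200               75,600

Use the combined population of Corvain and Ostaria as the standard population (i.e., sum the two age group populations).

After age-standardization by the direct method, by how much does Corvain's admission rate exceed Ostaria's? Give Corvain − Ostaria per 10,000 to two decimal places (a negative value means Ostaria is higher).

7.27

Combined standard total = 1,105,700; weights = 0.4935, 0.3990, 0.1074.
Corvain: 0.4935×2.0 + 0.3990×24.3 + 0.1074×71.3 = 18.3440 per 10,000.
Ostaria: 0.4935×1.3 + 0.3990×14.2 + 0.1074×44.4 = 11.0782 per 10,000.
Difference = 18.3440 − 11.0782 = 7.2658.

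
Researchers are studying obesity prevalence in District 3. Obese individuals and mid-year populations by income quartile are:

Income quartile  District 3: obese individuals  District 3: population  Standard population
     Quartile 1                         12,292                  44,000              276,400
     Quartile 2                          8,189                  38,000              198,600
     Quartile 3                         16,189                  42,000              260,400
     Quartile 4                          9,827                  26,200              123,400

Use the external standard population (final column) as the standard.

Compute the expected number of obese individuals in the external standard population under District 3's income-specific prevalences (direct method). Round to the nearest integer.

Income-specific rates per 1,000 for District 3: 279.364, 215.500, 385.452, 375.076.
Expected obese individuals = Σ (standard pop × income-specific rate ÷ 1,000)
= 276,400×279.364/1,000 + 198,600×215.500/1,000 + 260,400×385.452/1,000 + 123,400×375.076/1,000
= 77216.11 + 42798.30 + 100371.80 + 46284.42 = 266670.63.

266671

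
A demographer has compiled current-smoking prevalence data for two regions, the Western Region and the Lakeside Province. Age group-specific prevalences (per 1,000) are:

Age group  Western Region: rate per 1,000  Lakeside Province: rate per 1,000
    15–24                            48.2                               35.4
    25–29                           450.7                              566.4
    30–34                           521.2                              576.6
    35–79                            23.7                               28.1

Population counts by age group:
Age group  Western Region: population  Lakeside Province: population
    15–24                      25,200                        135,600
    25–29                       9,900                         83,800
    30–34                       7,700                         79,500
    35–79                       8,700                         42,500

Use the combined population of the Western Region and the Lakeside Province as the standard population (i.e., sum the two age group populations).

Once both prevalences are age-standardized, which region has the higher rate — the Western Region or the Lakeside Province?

Lakeside Province

Combined standard total = 392,900; weights = 0.4093, 0.2385, 0.2219, 0.1303.
The Western Region: 0.4093×48.2 + 0.2385×450.7 + 0.2219×521.2 + 0.1303×23.7 = 245.9741 per 1,000.
The Lakeside Province: 0.4093×35.4 + 0.2385×566.4 + 0.2219×576.6 + 0.1303×28.1 = 281.1968 per 1,000.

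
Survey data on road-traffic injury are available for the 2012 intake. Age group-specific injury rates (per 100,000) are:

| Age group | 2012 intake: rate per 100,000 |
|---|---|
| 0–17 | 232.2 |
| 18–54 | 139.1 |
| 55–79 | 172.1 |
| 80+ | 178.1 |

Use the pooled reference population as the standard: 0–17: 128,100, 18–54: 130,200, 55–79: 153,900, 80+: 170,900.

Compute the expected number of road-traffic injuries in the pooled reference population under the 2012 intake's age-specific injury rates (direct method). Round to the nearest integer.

Expected road-traffic injuries = Σ (standard pop × age-specific rate ÷ 100,000)
= 128,100×232.2/100,000 + 130,200×139.1/100,000 + 153,900×172.1/100,000 + 170,900×178.1/100,000
= 297.45 + 181.11 + 264.86 + 304.37 = 1047.79.

1048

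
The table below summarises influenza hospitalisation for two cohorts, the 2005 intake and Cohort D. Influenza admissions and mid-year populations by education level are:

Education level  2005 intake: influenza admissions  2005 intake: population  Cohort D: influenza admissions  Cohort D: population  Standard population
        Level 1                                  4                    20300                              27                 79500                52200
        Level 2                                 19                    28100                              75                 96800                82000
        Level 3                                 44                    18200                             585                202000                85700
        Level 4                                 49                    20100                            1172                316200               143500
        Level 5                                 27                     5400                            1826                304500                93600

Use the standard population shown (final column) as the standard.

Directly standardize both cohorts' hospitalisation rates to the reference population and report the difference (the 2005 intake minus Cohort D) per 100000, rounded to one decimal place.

Education-specific rates per 100000 for the 2005 intake: 19.70, 67.62, 241.76, 243.78, 500.00.
For Cohort D: 33.96, 77.48, 289.60, 370.65, 599.67.
Standard total = 457000; weights = 0.1142, 0.1794, 0.1875, 0.3140, 0.2048.
The 2005 intake: 0.1142×19.70 + 0.1794×67.62 + 0.1875×241.76 + 0.3140×243.78 + 0.2048×500.00 = 238.6747 per 100000.
Cohort D: 0.1142×33.96 + 0.1794×77.48 + 0.1875×289.60 + 0.3140×370.65 + 0.2048×599.67 = 311.2975 per 100000.
Difference = 238.6747 − 311.2975 = -72.6228.

-72.6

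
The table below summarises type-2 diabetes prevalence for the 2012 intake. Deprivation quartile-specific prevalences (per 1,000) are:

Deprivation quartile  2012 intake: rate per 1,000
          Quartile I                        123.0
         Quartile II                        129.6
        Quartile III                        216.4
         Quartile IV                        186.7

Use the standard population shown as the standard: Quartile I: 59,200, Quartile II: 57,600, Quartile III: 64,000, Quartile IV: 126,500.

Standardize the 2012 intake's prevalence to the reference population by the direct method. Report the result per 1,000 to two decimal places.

169.91

Standard total = 307,300; weights = 0.1926, 0.1874, 0.2083, 0.4116.
Standardized rate: 0.1926×123.0 + 0.1874×129.6 + 0.2083×216.4 + 0.4116×186.7 = 169.9112 per 1,000.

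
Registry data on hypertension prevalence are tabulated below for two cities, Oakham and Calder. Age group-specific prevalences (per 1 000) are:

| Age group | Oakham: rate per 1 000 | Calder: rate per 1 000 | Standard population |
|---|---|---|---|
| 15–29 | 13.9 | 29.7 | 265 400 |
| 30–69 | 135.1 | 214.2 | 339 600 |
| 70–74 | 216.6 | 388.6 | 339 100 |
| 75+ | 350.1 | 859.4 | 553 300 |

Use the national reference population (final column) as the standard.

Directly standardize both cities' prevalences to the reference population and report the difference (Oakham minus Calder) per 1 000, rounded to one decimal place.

Standard total = 1 497 400; weights = 0.1772, 0.2268, 0.2265, 0.3695.
Oakham: 0.1772×13.9 + 0.2268×135.1 + 0.2265×216.6 + 0.3695×350.1 = 211.5189 per 1 000.
Calder: 0.1772×29.7 + 0.2268×214.2 + 0.2265×388.6 + 0.3695×859.4 = 459.3996 per 1 000.
Difference = 211.5189 − 459.3996 = -247.8807.

-247.9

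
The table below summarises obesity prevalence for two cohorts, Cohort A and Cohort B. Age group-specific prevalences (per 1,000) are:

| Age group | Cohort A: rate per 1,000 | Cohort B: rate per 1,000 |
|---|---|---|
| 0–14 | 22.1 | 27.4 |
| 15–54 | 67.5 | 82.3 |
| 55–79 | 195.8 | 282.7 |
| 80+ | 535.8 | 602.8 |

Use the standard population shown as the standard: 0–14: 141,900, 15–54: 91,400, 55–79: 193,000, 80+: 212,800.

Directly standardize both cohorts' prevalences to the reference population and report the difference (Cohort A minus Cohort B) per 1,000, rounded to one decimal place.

-51.8

Standard total = 639,100; weights = 0.2220, 0.1430, 0.3020, 0.3330.
Cohort A: 0.2220×22.1 + 0.1430×67.5 + 0.3020×195.8 + 0.3330×535.8 = 252.0938 per 1,000.
Cohort B: 0.2220×27.4 + 0.1430×82.3 + 0.3020×282.7 + 0.3330×602.8 = 303.9387 per 1,000.
Difference = 252.0938 − 303.9387 = -51.8449.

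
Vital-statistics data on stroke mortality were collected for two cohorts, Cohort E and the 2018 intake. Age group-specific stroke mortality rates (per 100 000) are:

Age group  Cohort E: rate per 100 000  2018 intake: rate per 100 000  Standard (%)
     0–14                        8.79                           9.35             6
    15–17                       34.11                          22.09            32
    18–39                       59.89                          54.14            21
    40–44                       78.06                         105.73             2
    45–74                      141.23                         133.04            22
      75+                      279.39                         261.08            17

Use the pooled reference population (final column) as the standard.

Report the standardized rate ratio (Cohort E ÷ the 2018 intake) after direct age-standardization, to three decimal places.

Standard weights: 0.06, 0.32, 0.21, 0.02, 0.22, 0.17.
Cohort E: 0.0600×8.79 + 0.3200×34.11 + 0.2100×59.89 + 0.0200×78.06 + 0.2200×141.23 + 0.1700×279.39 = 104.1476 per 100 000.
The 2018 intake: 0.0600×9.35 + 0.3200×22.09 + 0.2100×54.14 + 0.0200×105.73 + 0.2200×133.04 + 0.1700×261.08 = 94.7662 per 100 000.
Ratio = 104.1476 ÷ 94.7662 = 1.09900.

1.099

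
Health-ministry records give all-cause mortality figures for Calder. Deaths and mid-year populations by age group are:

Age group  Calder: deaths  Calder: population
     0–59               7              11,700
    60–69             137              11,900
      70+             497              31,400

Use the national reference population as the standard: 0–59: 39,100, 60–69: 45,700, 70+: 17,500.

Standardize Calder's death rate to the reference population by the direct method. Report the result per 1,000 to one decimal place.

8.1

Age-specific rates per 1,000 for Calder: 0.598, 11.513, 15.828.
Standard total = 102,300; weights = 0.3822, 0.4467, 0.1711.
Standardized rate: 0.3822×0.598 + 0.4467×11.513 + 0.1711×15.828 = 8.0793 per 1,000.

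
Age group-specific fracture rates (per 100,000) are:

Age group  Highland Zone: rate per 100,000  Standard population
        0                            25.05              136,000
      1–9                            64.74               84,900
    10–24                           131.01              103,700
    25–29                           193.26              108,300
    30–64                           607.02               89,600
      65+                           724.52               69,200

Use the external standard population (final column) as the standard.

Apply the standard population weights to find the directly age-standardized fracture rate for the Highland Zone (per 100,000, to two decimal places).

Standard total = 591,700; weights = 0.2298, 0.1435, 0.1753, 0.1830, 0.1514, 0.1170.
Standardized rate: 0.2298×25.05 + 0.1435×64.74 + 0.1753×131.01 + 0.1830×193.26 + 0.1514×607.02 + 0.1170×724.52 = 250.0335 per 100,000.

250.03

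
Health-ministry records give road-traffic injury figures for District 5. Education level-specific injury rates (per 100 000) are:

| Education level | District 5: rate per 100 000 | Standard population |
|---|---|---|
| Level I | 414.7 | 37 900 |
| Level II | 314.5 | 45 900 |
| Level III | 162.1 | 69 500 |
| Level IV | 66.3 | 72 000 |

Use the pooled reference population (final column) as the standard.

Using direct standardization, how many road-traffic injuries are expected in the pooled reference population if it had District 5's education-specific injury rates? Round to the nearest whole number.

462

Expected road-traffic injuries = Σ (standard pop × education-specific rate ÷ 100 000)
= 37 900×414.7/100 000 + 45 900×314.5/100 000 + 69 500×162.1/100 000 + 72 000×66.3/100 000
= 157.17 + 144.36 + 112.66 + 47.74 = 461.92.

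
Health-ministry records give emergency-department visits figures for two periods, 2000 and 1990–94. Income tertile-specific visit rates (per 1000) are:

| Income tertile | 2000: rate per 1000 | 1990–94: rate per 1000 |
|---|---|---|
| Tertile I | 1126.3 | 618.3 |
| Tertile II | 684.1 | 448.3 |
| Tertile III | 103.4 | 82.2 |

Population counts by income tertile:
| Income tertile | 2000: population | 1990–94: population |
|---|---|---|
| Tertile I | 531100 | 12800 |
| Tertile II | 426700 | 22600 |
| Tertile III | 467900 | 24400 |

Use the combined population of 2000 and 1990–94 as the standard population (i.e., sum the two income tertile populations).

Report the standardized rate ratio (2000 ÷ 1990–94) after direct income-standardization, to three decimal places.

Combined standard total = 1485500; weights = 0.3661, 0.3025, 0.3314.
2000: 0.3661×1126.3 + 0.3025×684.1 + 0.3314×103.4 = 653.5608 per 1000.
1990–94: 0.3661×618.3 + 0.3025×448.3 + 0.3314×82.2 = 389.2168 per 1000.
Ratio = 653.5608 ÷ 389.2168 = 1.67917.

1.679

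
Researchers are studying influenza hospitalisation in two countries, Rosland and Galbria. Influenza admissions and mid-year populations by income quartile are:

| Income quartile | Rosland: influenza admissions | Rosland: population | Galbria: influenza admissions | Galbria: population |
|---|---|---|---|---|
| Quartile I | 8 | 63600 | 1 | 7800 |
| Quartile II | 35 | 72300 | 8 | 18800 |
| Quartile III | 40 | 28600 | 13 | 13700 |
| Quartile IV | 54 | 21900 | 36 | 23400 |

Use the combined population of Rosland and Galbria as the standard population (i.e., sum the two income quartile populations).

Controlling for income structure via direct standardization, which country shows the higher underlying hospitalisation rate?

Income-specific rates per 100000 for Rosland: 12.58, 48.41, 139.86, 246.58.
For Galbria: 12.82, 42.55, 94.89, 153.85.
Combined standard total = 250100; weights = 0.2855, 0.3643, 0.1691, 0.1811.
Rosland: 0.2855×12.58 + 0.3643×48.41 + 0.1691×139.86 + 0.1811×246.58 = 89.5408 per 100000.
Galbria: 0.2855×12.82 + 0.3643×42.55 + 0.1691×94.89 + 0.1811×153.85 = 63.0751 per 100000.
The crude rates (73.50 vs 91.05) would put Galbria higher, but that reflects its income composition; once standardized to a common income structure, Rosland has the higher underlying rate.

Rosland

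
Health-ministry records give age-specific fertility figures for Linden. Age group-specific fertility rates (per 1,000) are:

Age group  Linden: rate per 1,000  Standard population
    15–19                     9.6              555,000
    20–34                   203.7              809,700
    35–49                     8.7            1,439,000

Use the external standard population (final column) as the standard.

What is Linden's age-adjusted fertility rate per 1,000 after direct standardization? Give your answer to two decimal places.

65.19

Standard total = 2,803,700; weights = 0.1980, 0.2888, 0.5133.
Standardized rate: 0.1980×9.6 + 0.2888×203.7 + 0.5133×8.7 = 65.1936 per 1,000.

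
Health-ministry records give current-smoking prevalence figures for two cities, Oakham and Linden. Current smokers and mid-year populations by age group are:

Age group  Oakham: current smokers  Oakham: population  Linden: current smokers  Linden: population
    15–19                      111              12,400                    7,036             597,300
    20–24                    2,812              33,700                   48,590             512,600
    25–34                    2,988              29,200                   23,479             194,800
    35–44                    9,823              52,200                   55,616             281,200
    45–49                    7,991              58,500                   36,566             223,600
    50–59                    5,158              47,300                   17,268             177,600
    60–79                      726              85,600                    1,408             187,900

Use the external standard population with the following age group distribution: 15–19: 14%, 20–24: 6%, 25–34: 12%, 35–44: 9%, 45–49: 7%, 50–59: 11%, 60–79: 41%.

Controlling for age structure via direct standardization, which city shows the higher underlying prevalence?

Linden

Age-specific rates per 1,000 for Oakham: 8.952, 83.442, 102.329, 188.180, 136.598, 109.049, 8.481.
For Linden: 11.780, 94.791, 120.529, 197.781, 163.533, 97.230, 7.493.
Standard weights: 0.14, 0.06, 0.12, 0.09, 0.07, 0.11, 0.41.
Oakham: 0.1400×8.952 + 0.0600×83.442 + 0.1200×102.329 + 0.0900×188.180 + 0.0700×136.598 + 0.1100×109.049 + 0.4100×8.481 = 60.5100 per 1,000.
Linden: 0.1400×11.780 + 0.0600×94.791 + 0.1200×120.529 + 0.0900×197.781 + 0.0700×163.533 + 0.1100×97.230 + 0.4100×7.493 = 64.8152 per 1,000.
The crude rates (92.85 vs 87.34) would put Oakham higher, but that reflects its age composition; once standardized to a common age structure, Linden has the higher underlying rate.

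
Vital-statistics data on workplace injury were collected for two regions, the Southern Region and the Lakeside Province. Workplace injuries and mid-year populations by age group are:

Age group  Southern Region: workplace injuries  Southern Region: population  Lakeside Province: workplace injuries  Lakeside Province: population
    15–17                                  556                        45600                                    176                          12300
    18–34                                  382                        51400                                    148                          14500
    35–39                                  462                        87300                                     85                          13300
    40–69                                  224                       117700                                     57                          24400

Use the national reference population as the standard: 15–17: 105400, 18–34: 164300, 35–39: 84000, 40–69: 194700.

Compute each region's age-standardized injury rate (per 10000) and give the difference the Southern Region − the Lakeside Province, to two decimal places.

-15.60

Age-specific rates per 10000 for the Southern Region: 121.93, 74.32, 52.92, 19.03.
For the Lakeside Province: 143.09, 102.07, 63.91, 23.36.
Standard total = 548400; weights = 0.1922, 0.2996, 0.1532, 0.3550.
The Southern Region: 0.1922×121.93 + 0.2996×74.32 + 0.1532×52.92 + 0.3550×19.03 = 60.5631 per 10000.
The Lakeside Province: 0.1922×143.09 + 0.2996×102.07 + 0.1532×63.91 + 0.3550×23.36 = 76.1639 per 10000.
Difference = 60.5631 − 76.1639 = -15.6008.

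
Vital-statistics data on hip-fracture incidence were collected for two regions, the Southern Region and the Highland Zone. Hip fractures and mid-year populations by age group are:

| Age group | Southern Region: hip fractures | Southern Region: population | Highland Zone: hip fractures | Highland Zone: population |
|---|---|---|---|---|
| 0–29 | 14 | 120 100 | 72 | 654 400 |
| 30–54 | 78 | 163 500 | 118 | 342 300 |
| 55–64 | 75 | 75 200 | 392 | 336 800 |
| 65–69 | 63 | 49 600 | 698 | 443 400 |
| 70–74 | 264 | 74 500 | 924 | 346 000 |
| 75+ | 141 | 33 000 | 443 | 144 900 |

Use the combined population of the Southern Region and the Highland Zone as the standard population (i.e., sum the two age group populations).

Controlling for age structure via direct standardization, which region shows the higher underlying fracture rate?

Southern Region

Age-specific rates per 100 000 for the Southern Region: 11.66, 47.71, 99.73, 127.02, 354.36, 427.27.
For the Highland Zone: 11.00, 34.47, 116.39, 157.42, 267.05, 305.73.
Combined standard total = 2 783 700; weights = 0.2782, 0.1817, 0.1480, 0.1771, 0.1511, 0.0639.
The Southern Region: 0.2782×11.66 + 0.1817×47.71 + 0.1480×99.73 + 0.1771×127.02 + 0.1511×354.36 + 0.0639×427.27 = 130.0028 per 100 000.
The Highland Zone: 0.2782×11.00 + 0.1817×34.47 + 0.1480×116.39 + 0.1771×157.42 + 0.1511×267.05 + 0.0639×305.73 = 114.3092 per 100 000.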